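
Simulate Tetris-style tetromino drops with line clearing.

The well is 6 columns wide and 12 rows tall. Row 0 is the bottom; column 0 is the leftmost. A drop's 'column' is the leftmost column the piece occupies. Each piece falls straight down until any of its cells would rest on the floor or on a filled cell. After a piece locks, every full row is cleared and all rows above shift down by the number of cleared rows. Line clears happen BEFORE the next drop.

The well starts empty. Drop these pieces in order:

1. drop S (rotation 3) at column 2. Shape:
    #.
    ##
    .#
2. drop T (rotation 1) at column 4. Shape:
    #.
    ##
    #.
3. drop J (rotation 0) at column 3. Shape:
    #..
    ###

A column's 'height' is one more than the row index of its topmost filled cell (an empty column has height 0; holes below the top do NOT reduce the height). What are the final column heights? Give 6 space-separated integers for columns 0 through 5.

Drop 1: S rot3 at col 2 lands with bottom-row=0; cleared 0 line(s) (total 0); column heights now [0 0 3 2 0 0], max=3
Drop 2: T rot1 at col 4 lands with bottom-row=0; cleared 0 line(s) (total 0); column heights now [0 0 3 2 3 2], max=3
Drop 3: J rot0 at col 3 lands with bottom-row=3; cleared 0 line(s) (total 0); column heights now [0 0 3 5 4 4], max=5

Answer: 0 0 3 5 4 4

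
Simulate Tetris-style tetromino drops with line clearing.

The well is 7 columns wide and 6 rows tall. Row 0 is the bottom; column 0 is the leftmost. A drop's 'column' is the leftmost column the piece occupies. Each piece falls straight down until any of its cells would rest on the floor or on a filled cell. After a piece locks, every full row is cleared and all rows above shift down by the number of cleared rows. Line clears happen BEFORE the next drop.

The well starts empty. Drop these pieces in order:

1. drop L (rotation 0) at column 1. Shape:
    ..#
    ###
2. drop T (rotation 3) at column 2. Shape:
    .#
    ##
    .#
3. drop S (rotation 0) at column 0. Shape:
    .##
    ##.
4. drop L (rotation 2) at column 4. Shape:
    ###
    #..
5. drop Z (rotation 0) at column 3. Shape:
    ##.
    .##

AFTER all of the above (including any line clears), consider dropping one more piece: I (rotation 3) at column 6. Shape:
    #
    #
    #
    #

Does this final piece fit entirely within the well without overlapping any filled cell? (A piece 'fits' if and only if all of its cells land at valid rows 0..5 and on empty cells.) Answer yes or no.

Drop 1: L rot0 at col 1 lands with bottom-row=0; cleared 0 line(s) (total 0); column heights now [0 1 1 2 0 0 0], max=2
Drop 2: T rot3 at col 2 lands with bottom-row=2; cleared 0 line(s) (total 0); column heights now [0 1 4 5 0 0 0], max=5
Drop 3: S rot0 at col 0 lands with bottom-row=3; cleared 0 line(s) (total 0); column heights now [4 5 5 5 0 0 0], max=5
Drop 4: L rot2 at col 4 lands with bottom-row=0; cleared 0 line(s) (total 0); column heights now [4 5 5 5 2 2 2], max=5
Drop 5: Z rot0 at col 3 lands with bottom-row=4; cleared 0 line(s) (total 0); column heights now [4 5 5 6 6 5 2], max=6
Test piece I rot3 at col 6 (width 1): heights before test = [4 5 5 6 6 5 2]; fits = True

Answer: yes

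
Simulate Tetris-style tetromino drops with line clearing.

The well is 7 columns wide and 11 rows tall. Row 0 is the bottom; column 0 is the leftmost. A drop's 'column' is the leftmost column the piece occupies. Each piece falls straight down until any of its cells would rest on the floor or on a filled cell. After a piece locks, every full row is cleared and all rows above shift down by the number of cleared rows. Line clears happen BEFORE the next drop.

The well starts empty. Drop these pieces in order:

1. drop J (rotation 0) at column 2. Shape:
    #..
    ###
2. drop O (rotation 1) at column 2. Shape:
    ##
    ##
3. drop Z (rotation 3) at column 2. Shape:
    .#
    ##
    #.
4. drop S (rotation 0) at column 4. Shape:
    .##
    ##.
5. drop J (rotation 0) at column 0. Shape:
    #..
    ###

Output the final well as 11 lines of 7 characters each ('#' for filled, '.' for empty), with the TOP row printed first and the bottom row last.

Answer: .......
.......
.......
#......
####...
..##...
..#....
..##...
..##.##
..#.##.
..###..

Derivation:
Drop 1: J rot0 at col 2 lands with bottom-row=0; cleared 0 line(s) (total 0); column heights now [0 0 2 1 1 0 0], max=2
Drop 2: O rot1 at col 2 lands with bottom-row=2; cleared 0 line(s) (total 0); column heights now [0 0 4 4 1 0 0], max=4
Drop 3: Z rot3 at col 2 lands with bottom-row=4; cleared 0 line(s) (total 0); column heights now [0 0 6 7 1 0 0], max=7
Drop 4: S rot0 at col 4 lands with bottom-row=1; cleared 0 line(s) (total 0); column heights now [0 0 6 7 2 3 3], max=7
Drop 5: J rot0 at col 0 lands with bottom-row=6; cleared 0 line(s) (total 0); column heights now [8 7 7 7 2 3 3], max=8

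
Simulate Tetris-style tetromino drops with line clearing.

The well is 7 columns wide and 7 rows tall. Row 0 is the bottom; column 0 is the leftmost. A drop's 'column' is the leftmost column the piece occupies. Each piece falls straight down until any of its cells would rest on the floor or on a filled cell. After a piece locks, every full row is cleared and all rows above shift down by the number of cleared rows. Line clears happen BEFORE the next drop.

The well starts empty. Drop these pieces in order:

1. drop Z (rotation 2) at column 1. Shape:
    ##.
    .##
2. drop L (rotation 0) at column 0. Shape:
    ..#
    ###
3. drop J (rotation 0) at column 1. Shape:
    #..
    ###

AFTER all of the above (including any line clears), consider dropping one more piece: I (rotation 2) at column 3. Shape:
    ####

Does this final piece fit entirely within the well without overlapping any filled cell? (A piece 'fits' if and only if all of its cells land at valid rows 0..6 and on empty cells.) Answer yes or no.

Answer: yes

Derivation:
Drop 1: Z rot2 at col 1 lands with bottom-row=0; cleared 0 line(s) (total 0); column heights now [0 2 2 1 0 0 0], max=2
Drop 2: L rot0 at col 0 lands with bottom-row=2; cleared 0 line(s) (total 0); column heights now [3 3 4 1 0 0 0], max=4
Drop 3: J rot0 at col 1 lands with bottom-row=4; cleared 0 line(s) (total 0); column heights now [3 6 5 5 0 0 0], max=6
Test piece I rot2 at col 3 (width 4): heights before test = [3 6 5 5 0 0 0]; fits = True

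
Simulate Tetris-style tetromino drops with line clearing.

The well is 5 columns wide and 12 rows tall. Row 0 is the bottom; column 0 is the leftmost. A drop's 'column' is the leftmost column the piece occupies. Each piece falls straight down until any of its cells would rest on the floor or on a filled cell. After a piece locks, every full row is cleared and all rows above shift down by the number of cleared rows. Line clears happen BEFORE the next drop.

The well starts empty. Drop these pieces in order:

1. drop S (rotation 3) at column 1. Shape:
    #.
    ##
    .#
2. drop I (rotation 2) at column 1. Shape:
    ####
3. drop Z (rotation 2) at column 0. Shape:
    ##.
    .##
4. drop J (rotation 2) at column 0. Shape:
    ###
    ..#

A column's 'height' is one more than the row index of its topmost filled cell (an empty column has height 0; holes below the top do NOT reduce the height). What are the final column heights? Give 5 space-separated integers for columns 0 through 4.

Answer: 7 7 7 4 4

Derivation:
Drop 1: S rot3 at col 1 lands with bottom-row=0; cleared 0 line(s) (total 0); column heights now [0 3 2 0 0], max=3
Drop 2: I rot2 at col 1 lands with bottom-row=3; cleared 0 line(s) (total 0); column heights now [0 4 4 4 4], max=4
Drop 3: Z rot2 at col 0 lands with bottom-row=4; cleared 0 line(s) (total 0); column heights now [6 6 5 4 4], max=6
Drop 4: J rot2 at col 0 lands with bottom-row=5; cleared 0 line(s) (total 0); column heights now [7 7 7 4 4], max=7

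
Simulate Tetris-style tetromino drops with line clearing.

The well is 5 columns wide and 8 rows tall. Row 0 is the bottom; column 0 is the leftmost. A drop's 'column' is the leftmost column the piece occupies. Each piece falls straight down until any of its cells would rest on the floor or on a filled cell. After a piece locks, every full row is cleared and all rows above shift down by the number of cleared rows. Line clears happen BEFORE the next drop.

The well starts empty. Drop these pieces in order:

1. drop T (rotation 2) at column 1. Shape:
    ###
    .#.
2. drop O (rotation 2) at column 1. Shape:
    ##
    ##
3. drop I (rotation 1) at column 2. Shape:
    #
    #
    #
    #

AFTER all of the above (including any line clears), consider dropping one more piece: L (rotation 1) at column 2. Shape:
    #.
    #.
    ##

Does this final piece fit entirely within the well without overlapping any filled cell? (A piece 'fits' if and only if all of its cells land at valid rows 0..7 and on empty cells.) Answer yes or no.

Answer: no

Derivation:
Drop 1: T rot2 at col 1 lands with bottom-row=0; cleared 0 line(s) (total 0); column heights now [0 2 2 2 0], max=2
Drop 2: O rot2 at col 1 lands with bottom-row=2; cleared 0 line(s) (total 0); column heights now [0 4 4 2 0], max=4
Drop 3: I rot1 at col 2 lands with bottom-row=4; cleared 0 line(s) (total 0); column heights now [0 4 8 2 0], max=8
Test piece L rot1 at col 2 (width 2): heights before test = [0 4 8 2 0]; fits = False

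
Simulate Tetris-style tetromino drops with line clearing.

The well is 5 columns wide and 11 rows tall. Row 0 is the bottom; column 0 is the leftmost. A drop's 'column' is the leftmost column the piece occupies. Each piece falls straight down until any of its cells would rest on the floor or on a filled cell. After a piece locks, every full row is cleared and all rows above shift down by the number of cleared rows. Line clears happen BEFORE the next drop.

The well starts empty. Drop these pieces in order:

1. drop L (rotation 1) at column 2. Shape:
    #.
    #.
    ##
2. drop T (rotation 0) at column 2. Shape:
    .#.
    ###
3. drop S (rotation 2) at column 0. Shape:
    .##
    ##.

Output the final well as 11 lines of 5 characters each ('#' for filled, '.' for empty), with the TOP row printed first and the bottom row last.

Drop 1: L rot1 at col 2 lands with bottom-row=0; cleared 0 line(s) (total 0); column heights now [0 0 3 1 0], max=3
Drop 2: T rot0 at col 2 lands with bottom-row=3; cleared 0 line(s) (total 0); column heights now [0 0 4 5 4], max=5
Drop 3: S rot2 at col 0 lands with bottom-row=3; cleared 1 line(s) (total 1); column heights now [0 4 4 4 0], max=4

Answer: .....
.....
.....
.....
.....
.....
.....
.###.
..#..
..#..
..##.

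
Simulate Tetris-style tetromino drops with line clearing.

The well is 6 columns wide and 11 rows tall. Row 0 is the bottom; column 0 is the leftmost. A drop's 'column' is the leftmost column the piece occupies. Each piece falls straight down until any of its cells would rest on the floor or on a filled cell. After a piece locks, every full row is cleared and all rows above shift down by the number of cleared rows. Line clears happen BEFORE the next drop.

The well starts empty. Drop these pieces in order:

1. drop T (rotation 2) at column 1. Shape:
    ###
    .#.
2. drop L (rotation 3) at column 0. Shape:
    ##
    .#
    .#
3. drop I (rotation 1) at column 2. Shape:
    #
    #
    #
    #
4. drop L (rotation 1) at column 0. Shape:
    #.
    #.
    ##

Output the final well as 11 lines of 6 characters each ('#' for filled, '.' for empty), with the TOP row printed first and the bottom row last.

Answer: ......
......
......
#.....
#.....
###...
###...
.##...
.##...
.###..
..#...

Derivation:
Drop 1: T rot2 at col 1 lands with bottom-row=0; cleared 0 line(s) (total 0); column heights now [0 2 2 2 0 0], max=2
Drop 2: L rot3 at col 0 lands with bottom-row=2; cleared 0 line(s) (total 0); column heights now [5 5 2 2 0 0], max=5
Drop 3: I rot1 at col 2 lands with bottom-row=2; cleared 0 line(s) (total 0); column heights now [5 5 6 2 0 0], max=6
Drop 4: L rot1 at col 0 lands with bottom-row=5; cleared 0 line(s) (total 0); column heights now [8 6 6 2 0 0], max=8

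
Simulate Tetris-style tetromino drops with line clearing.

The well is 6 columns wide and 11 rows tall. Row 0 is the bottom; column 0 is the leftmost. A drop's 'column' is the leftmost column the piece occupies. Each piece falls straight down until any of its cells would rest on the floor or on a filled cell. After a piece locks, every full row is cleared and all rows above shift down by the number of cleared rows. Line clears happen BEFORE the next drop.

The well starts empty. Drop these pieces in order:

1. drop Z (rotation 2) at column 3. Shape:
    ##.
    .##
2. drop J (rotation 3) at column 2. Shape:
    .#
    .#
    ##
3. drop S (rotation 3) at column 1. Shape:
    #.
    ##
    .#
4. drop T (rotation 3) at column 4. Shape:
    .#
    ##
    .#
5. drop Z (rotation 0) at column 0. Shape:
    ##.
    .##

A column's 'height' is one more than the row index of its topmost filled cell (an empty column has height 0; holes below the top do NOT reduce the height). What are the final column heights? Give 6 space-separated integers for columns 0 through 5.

Answer: 8 8 7 5 3 4

Derivation:
Drop 1: Z rot2 at col 3 lands with bottom-row=0; cleared 0 line(s) (total 0); column heights now [0 0 0 2 2 1], max=2
Drop 2: J rot3 at col 2 lands with bottom-row=2; cleared 0 line(s) (total 0); column heights now [0 0 3 5 2 1], max=5
Drop 3: S rot3 at col 1 lands with bottom-row=3; cleared 0 line(s) (total 0); column heights now [0 6 5 5 2 1], max=6
Drop 4: T rot3 at col 4 lands with bottom-row=1; cleared 0 line(s) (total 0); column heights now [0 6 5 5 3 4], max=6
Drop 5: Z rot0 at col 0 lands with bottom-row=6; cleared 0 line(s) (total 0); column heights now [8 8 7 5 3 4], max=8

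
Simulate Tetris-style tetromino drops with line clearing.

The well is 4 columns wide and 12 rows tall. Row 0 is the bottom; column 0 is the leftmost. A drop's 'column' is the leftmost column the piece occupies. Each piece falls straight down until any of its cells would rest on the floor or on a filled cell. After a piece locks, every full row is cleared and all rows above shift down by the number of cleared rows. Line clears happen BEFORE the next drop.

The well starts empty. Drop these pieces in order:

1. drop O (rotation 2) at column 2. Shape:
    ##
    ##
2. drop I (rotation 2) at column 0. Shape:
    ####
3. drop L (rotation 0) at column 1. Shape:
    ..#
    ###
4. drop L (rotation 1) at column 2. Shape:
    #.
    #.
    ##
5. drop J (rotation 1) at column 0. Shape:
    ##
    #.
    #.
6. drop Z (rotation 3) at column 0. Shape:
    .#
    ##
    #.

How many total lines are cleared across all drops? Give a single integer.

Drop 1: O rot2 at col 2 lands with bottom-row=0; cleared 0 line(s) (total 0); column heights now [0 0 2 2], max=2
Drop 2: I rot2 at col 0 lands with bottom-row=2; cleared 1 line(s) (total 1); column heights now [0 0 2 2], max=2
Drop 3: L rot0 at col 1 lands with bottom-row=2; cleared 0 line(s) (total 1); column heights now [0 3 3 4], max=4
Drop 4: L rot1 at col 2 lands with bottom-row=4; cleared 0 line(s) (total 1); column heights now [0 3 7 5], max=7
Drop 5: J rot1 at col 0 lands with bottom-row=1; cleared 1 line(s) (total 2); column heights now [3 3 6 4], max=6
Drop 6: Z rot3 at col 0 lands with bottom-row=3; cleared 0 line(s) (total 2); column heights now [5 6 6 4], max=6

Answer: 2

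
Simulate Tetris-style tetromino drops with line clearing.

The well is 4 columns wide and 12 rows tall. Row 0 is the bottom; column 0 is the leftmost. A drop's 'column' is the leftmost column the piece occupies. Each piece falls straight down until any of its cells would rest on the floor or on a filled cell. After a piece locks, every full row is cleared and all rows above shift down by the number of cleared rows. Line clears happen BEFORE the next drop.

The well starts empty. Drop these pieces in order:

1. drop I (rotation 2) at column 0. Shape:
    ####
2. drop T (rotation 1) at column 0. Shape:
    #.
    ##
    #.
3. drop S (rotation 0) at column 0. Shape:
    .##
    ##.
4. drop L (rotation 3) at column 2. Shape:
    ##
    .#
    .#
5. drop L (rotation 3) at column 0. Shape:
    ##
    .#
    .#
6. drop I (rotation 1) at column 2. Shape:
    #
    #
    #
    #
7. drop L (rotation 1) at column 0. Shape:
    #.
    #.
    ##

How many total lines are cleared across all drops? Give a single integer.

Answer: 1

Derivation:
Drop 1: I rot2 at col 0 lands with bottom-row=0; cleared 1 line(s) (total 1); column heights now [0 0 0 0], max=0
Drop 2: T rot1 at col 0 lands with bottom-row=0; cleared 0 line(s) (total 1); column heights now [3 2 0 0], max=3
Drop 3: S rot0 at col 0 lands with bottom-row=3; cleared 0 line(s) (total 1); column heights now [4 5 5 0], max=5
Drop 4: L rot3 at col 2 lands with bottom-row=3; cleared 0 line(s) (total 1); column heights now [4 5 6 6], max=6
Drop 5: L rot3 at col 0 lands with bottom-row=5; cleared 0 line(s) (total 1); column heights now [8 8 6 6], max=8
Drop 6: I rot1 at col 2 lands with bottom-row=6; cleared 0 line(s) (total 1); column heights now [8 8 10 6], max=10
Drop 7: L rot1 at col 0 lands with bottom-row=8; cleared 0 line(s) (total 1); column heights now [11 9 10 6], max=11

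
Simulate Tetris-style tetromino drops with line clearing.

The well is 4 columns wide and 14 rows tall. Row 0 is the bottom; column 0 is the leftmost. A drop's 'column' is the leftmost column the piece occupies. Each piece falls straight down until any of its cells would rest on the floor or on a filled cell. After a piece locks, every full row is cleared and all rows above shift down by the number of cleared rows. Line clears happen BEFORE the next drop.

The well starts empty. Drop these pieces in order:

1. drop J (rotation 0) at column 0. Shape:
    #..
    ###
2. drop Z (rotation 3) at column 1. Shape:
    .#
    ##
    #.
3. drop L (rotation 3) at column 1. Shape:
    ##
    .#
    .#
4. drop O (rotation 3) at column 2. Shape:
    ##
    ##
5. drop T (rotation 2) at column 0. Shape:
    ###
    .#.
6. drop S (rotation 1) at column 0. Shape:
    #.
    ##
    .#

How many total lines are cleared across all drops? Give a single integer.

Drop 1: J rot0 at col 0 lands with bottom-row=0; cleared 0 line(s) (total 0); column heights now [2 1 1 0], max=2
Drop 2: Z rot3 at col 1 lands with bottom-row=1; cleared 0 line(s) (total 0); column heights now [2 3 4 0], max=4
Drop 3: L rot3 at col 1 lands with bottom-row=4; cleared 0 line(s) (total 0); column heights now [2 7 7 0], max=7
Drop 4: O rot3 at col 2 lands with bottom-row=7; cleared 0 line(s) (total 0); column heights now [2 7 9 9], max=9
Drop 5: T rot2 at col 0 lands with bottom-row=8; cleared 0 line(s) (total 0); column heights now [10 10 10 9], max=10
Drop 6: S rot1 at col 0 lands with bottom-row=10; cleared 0 line(s) (total 0); column heights now [13 12 10 9], max=13

Answer: 0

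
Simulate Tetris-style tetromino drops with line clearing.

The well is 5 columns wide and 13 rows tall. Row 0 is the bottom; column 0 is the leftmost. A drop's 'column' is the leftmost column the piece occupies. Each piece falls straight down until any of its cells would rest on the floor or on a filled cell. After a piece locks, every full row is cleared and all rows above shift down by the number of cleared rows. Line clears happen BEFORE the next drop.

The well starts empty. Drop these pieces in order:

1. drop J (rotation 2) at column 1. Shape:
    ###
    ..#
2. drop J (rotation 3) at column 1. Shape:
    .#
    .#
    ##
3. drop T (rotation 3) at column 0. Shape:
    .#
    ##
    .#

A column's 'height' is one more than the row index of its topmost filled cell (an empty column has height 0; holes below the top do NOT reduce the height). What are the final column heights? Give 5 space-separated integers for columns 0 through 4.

Answer: 5 6 5 2 0

Derivation:
Drop 1: J rot2 at col 1 lands with bottom-row=0; cleared 0 line(s) (total 0); column heights now [0 2 2 2 0], max=2
Drop 2: J rot3 at col 1 lands with bottom-row=2; cleared 0 line(s) (total 0); column heights now [0 3 5 2 0], max=5
Drop 3: T rot3 at col 0 lands with bottom-row=3; cleared 0 line(s) (total 0); column heights now [5 6 5 2 0], max=6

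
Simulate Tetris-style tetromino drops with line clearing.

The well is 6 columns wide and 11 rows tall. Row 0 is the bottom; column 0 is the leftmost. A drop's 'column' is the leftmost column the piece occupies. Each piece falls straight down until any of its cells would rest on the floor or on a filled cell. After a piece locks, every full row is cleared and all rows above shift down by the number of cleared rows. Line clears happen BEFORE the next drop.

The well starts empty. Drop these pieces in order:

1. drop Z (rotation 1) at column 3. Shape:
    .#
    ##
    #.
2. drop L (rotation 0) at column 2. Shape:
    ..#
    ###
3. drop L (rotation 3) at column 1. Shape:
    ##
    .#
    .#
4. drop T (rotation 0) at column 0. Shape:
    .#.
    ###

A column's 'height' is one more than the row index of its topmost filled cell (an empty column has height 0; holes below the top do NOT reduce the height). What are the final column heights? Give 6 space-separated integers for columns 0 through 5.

Answer: 8 9 8 4 5 0

Derivation:
Drop 1: Z rot1 at col 3 lands with bottom-row=0; cleared 0 line(s) (total 0); column heights now [0 0 0 2 3 0], max=3
Drop 2: L rot0 at col 2 lands with bottom-row=3; cleared 0 line(s) (total 0); column heights now [0 0 4 4 5 0], max=5
Drop 3: L rot3 at col 1 lands with bottom-row=4; cleared 0 line(s) (total 0); column heights now [0 7 7 4 5 0], max=7
Drop 4: T rot0 at col 0 lands with bottom-row=7; cleared 0 line(s) (total 0); column heights now [8 9 8 4 5 0], max=9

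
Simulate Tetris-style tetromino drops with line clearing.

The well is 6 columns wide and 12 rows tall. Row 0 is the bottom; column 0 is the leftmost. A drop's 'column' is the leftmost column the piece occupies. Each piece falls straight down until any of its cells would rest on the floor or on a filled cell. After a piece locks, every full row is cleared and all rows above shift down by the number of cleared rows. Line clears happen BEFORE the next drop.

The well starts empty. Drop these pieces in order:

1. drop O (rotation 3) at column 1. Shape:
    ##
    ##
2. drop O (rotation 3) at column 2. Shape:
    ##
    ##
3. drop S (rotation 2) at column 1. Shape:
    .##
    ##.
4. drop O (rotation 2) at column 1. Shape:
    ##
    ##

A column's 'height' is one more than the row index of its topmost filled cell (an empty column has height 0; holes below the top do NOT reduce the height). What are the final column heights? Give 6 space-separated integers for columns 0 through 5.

Drop 1: O rot3 at col 1 lands with bottom-row=0; cleared 0 line(s) (total 0); column heights now [0 2 2 0 0 0], max=2
Drop 2: O rot3 at col 2 lands with bottom-row=2; cleared 0 line(s) (total 0); column heights now [0 2 4 4 0 0], max=4
Drop 3: S rot2 at col 1 lands with bottom-row=4; cleared 0 line(s) (total 0); column heights now [0 5 6 6 0 0], max=6
Drop 4: O rot2 at col 1 lands with bottom-row=6; cleared 0 line(s) (total 0); column heights now [0 8 8 6 0 0], max=8

Answer: 0 8 8 6 0 0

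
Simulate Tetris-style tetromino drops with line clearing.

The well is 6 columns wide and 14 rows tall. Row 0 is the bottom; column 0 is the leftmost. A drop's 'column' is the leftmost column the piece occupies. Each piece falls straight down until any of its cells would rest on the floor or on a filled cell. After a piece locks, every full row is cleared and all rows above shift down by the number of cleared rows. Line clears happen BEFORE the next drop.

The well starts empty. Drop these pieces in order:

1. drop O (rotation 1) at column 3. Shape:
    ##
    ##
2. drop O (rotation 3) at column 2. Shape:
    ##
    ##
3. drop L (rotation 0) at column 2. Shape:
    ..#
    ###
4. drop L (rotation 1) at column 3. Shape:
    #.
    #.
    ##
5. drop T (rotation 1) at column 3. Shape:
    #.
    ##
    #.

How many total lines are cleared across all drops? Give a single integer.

Drop 1: O rot1 at col 3 lands with bottom-row=0; cleared 0 line(s) (total 0); column heights now [0 0 0 2 2 0], max=2
Drop 2: O rot3 at col 2 lands with bottom-row=2; cleared 0 line(s) (total 0); column heights now [0 0 4 4 2 0], max=4
Drop 3: L rot0 at col 2 lands with bottom-row=4; cleared 0 line(s) (total 0); column heights now [0 0 5 5 6 0], max=6
Drop 4: L rot1 at col 3 lands with bottom-row=6; cleared 0 line(s) (total 0); column heights now [0 0 5 9 7 0], max=9
Drop 5: T rot1 at col 3 lands with bottom-row=9; cleared 0 line(s) (total 0); column heights now [0 0 5 12 11 0], max=12

Answer: 0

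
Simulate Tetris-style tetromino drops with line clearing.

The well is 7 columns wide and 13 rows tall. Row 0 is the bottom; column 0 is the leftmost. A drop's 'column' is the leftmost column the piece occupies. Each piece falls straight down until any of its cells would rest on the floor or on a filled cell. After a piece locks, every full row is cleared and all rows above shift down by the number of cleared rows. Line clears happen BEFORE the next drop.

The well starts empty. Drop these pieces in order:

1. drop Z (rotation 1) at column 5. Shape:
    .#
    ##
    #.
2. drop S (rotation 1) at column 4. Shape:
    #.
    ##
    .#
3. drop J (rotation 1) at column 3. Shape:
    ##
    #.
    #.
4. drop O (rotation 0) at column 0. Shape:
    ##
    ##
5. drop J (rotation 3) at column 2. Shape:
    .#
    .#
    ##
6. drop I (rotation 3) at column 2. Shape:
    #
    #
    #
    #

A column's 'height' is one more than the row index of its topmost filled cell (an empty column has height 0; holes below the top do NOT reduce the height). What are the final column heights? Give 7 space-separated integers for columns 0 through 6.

Drop 1: Z rot1 at col 5 lands with bottom-row=0; cleared 0 line(s) (total 0); column heights now [0 0 0 0 0 2 3], max=3
Drop 2: S rot1 at col 4 lands with bottom-row=2; cleared 0 line(s) (total 0); column heights now [0 0 0 0 5 4 3], max=5
Drop 3: J rot1 at col 3 lands with bottom-row=3; cleared 0 line(s) (total 0); column heights now [0 0 0 6 6 4 3], max=6
Drop 4: O rot0 at col 0 lands with bottom-row=0; cleared 0 line(s) (total 0); column heights now [2 2 0 6 6 4 3], max=6
Drop 5: J rot3 at col 2 lands with bottom-row=6; cleared 0 line(s) (total 0); column heights now [2 2 7 9 6 4 3], max=9
Drop 6: I rot3 at col 2 lands with bottom-row=7; cleared 0 line(s) (total 0); column heights now [2 2 11 9 6 4 3], max=11

Answer: 2 2 11 9 6 4 3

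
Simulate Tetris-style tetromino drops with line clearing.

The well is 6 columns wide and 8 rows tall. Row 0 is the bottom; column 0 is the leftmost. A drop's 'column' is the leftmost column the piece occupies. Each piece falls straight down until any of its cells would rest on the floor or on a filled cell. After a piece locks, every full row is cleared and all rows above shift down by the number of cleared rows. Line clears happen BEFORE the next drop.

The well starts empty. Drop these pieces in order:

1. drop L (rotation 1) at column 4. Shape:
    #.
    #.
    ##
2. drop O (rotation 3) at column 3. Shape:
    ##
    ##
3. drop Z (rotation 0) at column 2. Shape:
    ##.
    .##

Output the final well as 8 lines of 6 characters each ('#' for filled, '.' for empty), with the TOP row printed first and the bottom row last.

Answer: ......
..##..
...##.
...##.
...##.
....#.
....#.
....##

Derivation:
Drop 1: L rot1 at col 4 lands with bottom-row=0; cleared 0 line(s) (total 0); column heights now [0 0 0 0 3 1], max=3
Drop 2: O rot3 at col 3 lands with bottom-row=3; cleared 0 line(s) (total 0); column heights now [0 0 0 5 5 1], max=5
Drop 3: Z rot0 at col 2 lands with bottom-row=5; cleared 0 line(s) (total 0); column heights now [0 0 7 7 6 1], max=7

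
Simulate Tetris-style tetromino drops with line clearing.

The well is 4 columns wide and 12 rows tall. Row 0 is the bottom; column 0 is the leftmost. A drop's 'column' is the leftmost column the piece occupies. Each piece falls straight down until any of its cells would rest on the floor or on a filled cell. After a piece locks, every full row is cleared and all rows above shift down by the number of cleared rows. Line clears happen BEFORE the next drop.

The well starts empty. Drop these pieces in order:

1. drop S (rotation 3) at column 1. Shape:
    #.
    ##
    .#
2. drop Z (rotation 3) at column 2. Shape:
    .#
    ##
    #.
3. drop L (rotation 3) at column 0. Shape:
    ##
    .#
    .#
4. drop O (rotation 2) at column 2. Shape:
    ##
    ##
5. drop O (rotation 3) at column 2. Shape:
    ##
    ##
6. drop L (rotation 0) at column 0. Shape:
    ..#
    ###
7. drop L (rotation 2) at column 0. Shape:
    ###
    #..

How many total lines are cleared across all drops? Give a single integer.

Answer: 1

Derivation:
Drop 1: S rot3 at col 1 lands with bottom-row=0; cleared 0 line(s) (total 0); column heights now [0 3 2 0], max=3
Drop 2: Z rot3 at col 2 lands with bottom-row=2; cleared 0 line(s) (total 0); column heights now [0 3 4 5], max=5
Drop 3: L rot3 at col 0 lands with bottom-row=3; cleared 0 line(s) (total 0); column heights now [6 6 4 5], max=6
Drop 4: O rot2 at col 2 lands with bottom-row=5; cleared 1 line(s) (total 1); column heights now [0 5 6 6], max=6
Drop 5: O rot3 at col 2 lands with bottom-row=6; cleared 0 line(s) (total 1); column heights now [0 5 8 8], max=8
Drop 6: L rot0 at col 0 lands with bottom-row=8; cleared 0 line(s) (total 1); column heights now [9 9 10 8], max=10
Drop 7: L rot2 at col 0 lands with bottom-row=9; cleared 0 line(s) (total 1); column heights now [11 11 11 8], max=11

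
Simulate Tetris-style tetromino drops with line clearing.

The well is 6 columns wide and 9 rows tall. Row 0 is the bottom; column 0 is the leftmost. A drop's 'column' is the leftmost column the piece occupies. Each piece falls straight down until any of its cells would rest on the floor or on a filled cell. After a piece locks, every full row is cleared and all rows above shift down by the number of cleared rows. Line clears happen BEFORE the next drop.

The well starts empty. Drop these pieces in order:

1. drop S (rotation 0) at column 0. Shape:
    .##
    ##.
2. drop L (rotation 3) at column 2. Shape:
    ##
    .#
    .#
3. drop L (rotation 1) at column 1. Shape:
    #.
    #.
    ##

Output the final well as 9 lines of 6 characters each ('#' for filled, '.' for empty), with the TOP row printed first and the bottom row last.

Drop 1: S rot0 at col 0 lands with bottom-row=0; cleared 0 line(s) (total 0); column heights now [1 2 2 0 0 0], max=2
Drop 2: L rot3 at col 2 lands with bottom-row=0; cleared 0 line(s) (total 0); column heights now [1 2 3 3 0 0], max=3
Drop 3: L rot1 at col 1 lands with bottom-row=3; cleared 0 line(s) (total 0); column heights now [1 6 4 3 0 0], max=6

Answer: ......
......
......
.#....
.#....
.##...
..##..
.###..
##.#..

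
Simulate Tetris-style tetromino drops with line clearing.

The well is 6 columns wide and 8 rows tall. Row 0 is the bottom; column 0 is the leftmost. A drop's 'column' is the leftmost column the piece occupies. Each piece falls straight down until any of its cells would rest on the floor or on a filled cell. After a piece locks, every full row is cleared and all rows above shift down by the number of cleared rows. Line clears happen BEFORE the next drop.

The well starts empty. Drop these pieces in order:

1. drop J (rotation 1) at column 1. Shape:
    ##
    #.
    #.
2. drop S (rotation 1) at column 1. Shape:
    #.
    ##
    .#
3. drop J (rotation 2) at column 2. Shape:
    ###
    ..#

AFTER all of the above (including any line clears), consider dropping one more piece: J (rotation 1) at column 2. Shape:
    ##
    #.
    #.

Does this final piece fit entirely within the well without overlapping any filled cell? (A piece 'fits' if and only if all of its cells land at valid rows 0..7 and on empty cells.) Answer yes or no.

Drop 1: J rot1 at col 1 lands with bottom-row=0; cleared 0 line(s) (total 0); column heights now [0 3 3 0 0 0], max=3
Drop 2: S rot1 at col 1 lands with bottom-row=3; cleared 0 line(s) (total 0); column heights now [0 6 5 0 0 0], max=6
Drop 3: J rot2 at col 2 lands with bottom-row=4; cleared 0 line(s) (total 0); column heights now [0 6 6 6 6 0], max=6
Test piece J rot1 at col 2 (width 2): heights before test = [0 6 6 6 6 0]; fits = False

Answer: no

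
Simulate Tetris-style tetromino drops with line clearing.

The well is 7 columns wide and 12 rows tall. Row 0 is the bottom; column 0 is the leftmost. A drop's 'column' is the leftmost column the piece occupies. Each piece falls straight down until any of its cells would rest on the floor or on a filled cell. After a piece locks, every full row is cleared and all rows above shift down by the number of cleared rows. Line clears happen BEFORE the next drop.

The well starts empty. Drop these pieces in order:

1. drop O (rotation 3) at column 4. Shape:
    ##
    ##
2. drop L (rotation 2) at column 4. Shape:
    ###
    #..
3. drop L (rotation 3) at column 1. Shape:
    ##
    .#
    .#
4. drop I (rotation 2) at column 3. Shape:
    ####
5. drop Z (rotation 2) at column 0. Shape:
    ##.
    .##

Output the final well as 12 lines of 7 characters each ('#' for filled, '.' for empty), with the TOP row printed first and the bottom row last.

Drop 1: O rot3 at col 4 lands with bottom-row=0; cleared 0 line(s) (total 0); column heights now [0 0 0 0 2 2 0], max=2
Drop 2: L rot2 at col 4 lands with bottom-row=2; cleared 0 line(s) (total 0); column heights now [0 0 0 0 4 4 4], max=4
Drop 3: L rot3 at col 1 lands with bottom-row=0; cleared 0 line(s) (total 0); column heights now [0 3 3 0 4 4 4], max=4
Drop 4: I rot2 at col 3 lands with bottom-row=4; cleared 0 line(s) (total 0); column heights now [0 3 3 5 5 5 5], max=5
Drop 5: Z rot2 at col 0 lands with bottom-row=3; cleared 0 line(s) (total 0); column heights now [5 5 4 5 5 5 5], max=5

Answer: .......
.......
.......
.......
.......
.......
.......
##.####
.##.###
.##.#..
..#.##.
..#.##.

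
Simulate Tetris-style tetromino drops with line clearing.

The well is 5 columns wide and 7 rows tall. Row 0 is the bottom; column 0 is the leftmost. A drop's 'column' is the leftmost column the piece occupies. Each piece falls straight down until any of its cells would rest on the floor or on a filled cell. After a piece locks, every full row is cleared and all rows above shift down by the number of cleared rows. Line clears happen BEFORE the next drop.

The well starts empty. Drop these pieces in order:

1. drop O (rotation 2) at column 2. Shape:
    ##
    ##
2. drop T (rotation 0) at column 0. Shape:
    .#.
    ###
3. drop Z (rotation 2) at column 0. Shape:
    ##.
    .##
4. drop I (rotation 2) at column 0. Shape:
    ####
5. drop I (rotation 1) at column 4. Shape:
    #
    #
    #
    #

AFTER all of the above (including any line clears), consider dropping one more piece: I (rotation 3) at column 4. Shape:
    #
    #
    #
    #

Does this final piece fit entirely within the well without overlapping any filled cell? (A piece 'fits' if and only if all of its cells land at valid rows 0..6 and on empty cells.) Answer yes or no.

Drop 1: O rot2 at col 2 lands with bottom-row=0; cleared 0 line(s) (total 0); column heights now [0 0 2 2 0], max=2
Drop 2: T rot0 at col 0 lands with bottom-row=2; cleared 0 line(s) (total 0); column heights now [3 4 3 2 0], max=4
Drop 3: Z rot2 at col 0 lands with bottom-row=4; cleared 0 line(s) (total 0); column heights now [6 6 5 2 0], max=6
Drop 4: I rot2 at col 0 lands with bottom-row=6; cleared 0 line(s) (total 0); column heights now [7 7 7 7 0], max=7
Drop 5: I rot1 at col 4 lands with bottom-row=0; cleared 0 line(s) (total 0); column heights now [7 7 7 7 4], max=7
Test piece I rot3 at col 4 (width 1): heights before test = [7 7 7 7 4]; fits = False

Answer: no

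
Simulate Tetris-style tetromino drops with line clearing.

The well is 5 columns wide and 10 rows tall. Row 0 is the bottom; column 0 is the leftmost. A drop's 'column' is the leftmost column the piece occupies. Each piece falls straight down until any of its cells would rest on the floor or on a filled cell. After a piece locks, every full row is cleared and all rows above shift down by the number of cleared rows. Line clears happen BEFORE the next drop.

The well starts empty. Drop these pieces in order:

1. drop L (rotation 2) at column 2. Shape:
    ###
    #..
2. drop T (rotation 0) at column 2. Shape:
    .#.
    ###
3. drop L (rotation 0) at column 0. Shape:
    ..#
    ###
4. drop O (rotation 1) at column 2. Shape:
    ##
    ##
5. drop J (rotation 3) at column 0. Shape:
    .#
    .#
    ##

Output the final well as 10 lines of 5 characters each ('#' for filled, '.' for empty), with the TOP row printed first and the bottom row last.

Answer: .....
.....
.....
.###.
.###.
###..
####.
..###
..###
..#..

Derivation:
Drop 1: L rot2 at col 2 lands with bottom-row=0; cleared 0 line(s) (total 0); column heights now [0 0 2 2 2], max=2
Drop 2: T rot0 at col 2 lands with bottom-row=2; cleared 0 line(s) (total 0); column heights now [0 0 3 4 3], max=4
Drop 3: L rot0 at col 0 lands with bottom-row=3; cleared 0 line(s) (total 0); column heights now [4 4 5 4 3], max=5
Drop 4: O rot1 at col 2 lands with bottom-row=5; cleared 0 line(s) (total 0); column heights now [4 4 7 7 3], max=7
Drop 5: J rot3 at col 0 lands with bottom-row=4; cleared 0 line(s) (total 0); column heights now [5 7 7 7 3], max=7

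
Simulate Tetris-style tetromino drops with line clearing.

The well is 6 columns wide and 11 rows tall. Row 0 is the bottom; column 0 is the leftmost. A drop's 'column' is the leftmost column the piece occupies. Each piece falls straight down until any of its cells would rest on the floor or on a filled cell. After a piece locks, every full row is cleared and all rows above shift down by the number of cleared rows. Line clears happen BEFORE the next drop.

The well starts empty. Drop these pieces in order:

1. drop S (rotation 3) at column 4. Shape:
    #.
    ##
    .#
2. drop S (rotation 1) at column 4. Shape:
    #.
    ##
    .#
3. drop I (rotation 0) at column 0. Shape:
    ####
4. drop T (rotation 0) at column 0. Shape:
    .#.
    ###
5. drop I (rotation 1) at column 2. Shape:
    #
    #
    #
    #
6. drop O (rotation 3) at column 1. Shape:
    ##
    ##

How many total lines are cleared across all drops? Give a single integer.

Answer: 0

Derivation:
Drop 1: S rot3 at col 4 lands with bottom-row=0; cleared 0 line(s) (total 0); column heights now [0 0 0 0 3 2], max=3
Drop 2: S rot1 at col 4 lands with bottom-row=2; cleared 0 line(s) (total 0); column heights now [0 0 0 0 5 4], max=5
Drop 3: I rot0 at col 0 lands with bottom-row=0; cleared 0 line(s) (total 0); column heights now [1 1 1 1 5 4], max=5
Drop 4: T rot0 at col 0 lands with bottom-row=1; cleared 0 line(s) (total 0); column heights now [2 3 2 1 5 4], max=5
Drop 5: I rot1 at col 2 lands with bottom-row=2; cleared 0 line(s) (total 0); column heights now [2 3 6 1 5 4], max=6
Drop 6: O rot3 at col 1 lands with bottom-row=6; cleared 0 line(s) (total 0); column heights now [2 8 8 1 5 4], max=8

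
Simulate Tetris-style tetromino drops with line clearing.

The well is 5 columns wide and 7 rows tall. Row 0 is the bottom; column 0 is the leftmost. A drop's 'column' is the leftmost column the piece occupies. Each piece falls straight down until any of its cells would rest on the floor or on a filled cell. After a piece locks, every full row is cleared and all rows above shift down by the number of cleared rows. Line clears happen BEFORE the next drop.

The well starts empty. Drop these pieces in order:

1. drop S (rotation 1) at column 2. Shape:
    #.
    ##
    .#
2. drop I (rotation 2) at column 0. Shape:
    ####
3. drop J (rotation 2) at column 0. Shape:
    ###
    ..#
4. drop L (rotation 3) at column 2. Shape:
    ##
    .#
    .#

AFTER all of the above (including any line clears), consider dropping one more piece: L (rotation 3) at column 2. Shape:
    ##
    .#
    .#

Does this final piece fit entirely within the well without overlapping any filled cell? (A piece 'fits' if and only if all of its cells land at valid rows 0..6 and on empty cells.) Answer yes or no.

Drop 1: S rot1 at col 2 lands with bottom-row=0; cleared 0 line(s) (total 0); column heights now [0 0 3 2 0], max=3
Drop 2: I rot2 at col 0 lands with bottom-row=3; cleared 0 line(s) (total 0); column heights now [4 4 4 4 0], max=4
Drop 3: J rot2 at col 0 lands with bottom-row=4; cleared 0 line(s) (total 0); column heights now [6 6 6 4 0], max=6
Drop 4: L rot3 at col 2 lands with bottom-row=4; cleared 0 line(s) (total 0); column heights now [6 6 7 7 0], max=7
Test piece L rot3 at col 2 (width 2): heights before test = [6 6 7 7 0]; fits = False

Answer: no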